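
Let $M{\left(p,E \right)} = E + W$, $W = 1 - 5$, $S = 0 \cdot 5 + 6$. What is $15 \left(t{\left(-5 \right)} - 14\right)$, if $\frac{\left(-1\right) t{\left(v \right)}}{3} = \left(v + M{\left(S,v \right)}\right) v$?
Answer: $-3360$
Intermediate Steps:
$S = 6$ ($S = 0 + 6 = 6$)
$W = -4$ ($W = 1 - 5 = -4$)
$M{\left(p,E \right)} = -4 + E$ ($M{\left(p,E \right)} = E - 4 = -4 + E$)
$t{\left(v \right)} = - 3 v \left(-4 + 2 v\right)$ ($t{\left(v \right)} = - 3 \left(v + \left(-4 + v\right)\right) v = - 3 \left(-4 + 2 v\right) v = - 3 v \left(-4 + 2 v\right)$)
$15 \left(t{\left(-5 \right)} - 14\right) = 15 \left(6 \left(-5\right) \left(2 - -5\right) - 14\right) = 15 \left(6 \left(-5\right) \left(2 + 5\right) - 14\right) = 15 \left(6 \left(-5\right) 7 - 14\right) = 15 \left(-210 - 14\right) = 15 \left(-224\right) = -3360$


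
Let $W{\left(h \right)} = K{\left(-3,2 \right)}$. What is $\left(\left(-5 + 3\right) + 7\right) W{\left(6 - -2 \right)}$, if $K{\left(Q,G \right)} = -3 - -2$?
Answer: $-5$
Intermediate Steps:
$K{\left(Q,G \right)} = -1$ ($K{\left(Q,G \right)} = -3 + 2 = -1$)
$W{\left(h \right)} = -1$
$\left(\left(-5 + 3\right) + 7\right) W{\left(6 - -2 \right)} = \left(\left(-5 + 3\right) + 7\right) \left(-1\right) = \left(-2 + 7\right) \left(-1\right) = 5 \left(-1\right) = -5$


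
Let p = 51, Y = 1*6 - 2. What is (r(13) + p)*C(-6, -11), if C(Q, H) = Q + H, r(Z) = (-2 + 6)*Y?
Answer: -1139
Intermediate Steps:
Y = 4 (Y = 6 - 2 = 4)
r(Z) = 16 (r(Z) = (-2 + 6)*4 = 4*4 = 16)
C(Q, H) = H + Q
(r(13) + p)*C(-6, -11) = (16 + 51)*(-11 - 6) = 67*(-17) = -1139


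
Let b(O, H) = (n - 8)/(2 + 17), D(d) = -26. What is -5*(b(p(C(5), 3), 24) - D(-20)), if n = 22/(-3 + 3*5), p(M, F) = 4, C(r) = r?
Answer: -14635/114 ≈ -128.38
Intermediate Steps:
n = 11/6 (n = 22/(-3 + 15) = 22/12 = 22*(1/12) = 11/6 ≈ 1.8333)
b(O, H) = -37/114 (b(O, H) = (11/6 - 8)/(2 + 17) = -37/6/19 = -37/6*1/19 = -37/114)
-5*(b(p(C(5), 3), 24) - D(-20)) = -5*(-37/114 - 1*(-26)) = -5*(-37/114 + 26) = -5*2927/114 = -14635/114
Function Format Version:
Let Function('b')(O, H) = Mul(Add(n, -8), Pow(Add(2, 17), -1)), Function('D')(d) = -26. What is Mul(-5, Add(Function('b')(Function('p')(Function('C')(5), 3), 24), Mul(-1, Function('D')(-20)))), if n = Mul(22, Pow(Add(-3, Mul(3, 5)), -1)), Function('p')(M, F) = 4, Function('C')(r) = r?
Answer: Rational(-14635, 114) ≈ -128.38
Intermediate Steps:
n = Rational(11, 6) (n = Mul(22, Pow(Add(-3, 15), -1)) = Mul(22, Pow(12, -1)) = Mul(22, Rational(1, 12)) = Rational(11, 6) ≈ 1.8333)
Function('b')(O, H) = Rational(-37, 114) (Function('b')(O, H) = Mul(Add(Rational(11, 6), -8), Pow(Add(2, 17), -1)) = Mul(Rational(-37, 6), Pow(19, -1)) = Mul(Rational(-37, 6), Rational(1, 19)) = Rational(-37, 114))
Mul(-5, Add(Function('b')(Function('p')(Function('C')(5), 3), 24), Mul(-1, Function('D')(-20)))) = Mul(-5, Add(Rational(-37, 114), Mul(-1, -26))) = Mul(-5, Add(Rational(-37, 114), 26)) = Mul(-5, Rational(2927, 114)) = Rational(-14635, 114)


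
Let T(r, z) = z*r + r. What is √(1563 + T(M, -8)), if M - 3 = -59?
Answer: √1955 ≈ 44.215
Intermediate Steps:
M = -56 (M = 3 - 59 = -56)
T(r, z) = r + r*z (T(r, z) = r*z + r = r + r*z)
√(1563 + T(M, -8)) = √(1563 - 56*(1 - 8)) = √(1563 - 56*(-7)) = √(1563 + 392) = √1955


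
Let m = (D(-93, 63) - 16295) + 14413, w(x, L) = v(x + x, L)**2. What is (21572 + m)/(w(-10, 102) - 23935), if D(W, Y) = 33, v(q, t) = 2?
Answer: -19723/23931 ≈ -0.82416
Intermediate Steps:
w(x, L) = 4 (w(x, L) = 2**2 = 4)
m = -1849 (m = (33 - 16295) + 14413 = -16262 + 14413 = -1849)
(21572 + m)/(w(-10, 102) - 23935) = (21572 - 1849)/(4 - 23935) = 19723/(-23931) = 19723*(-1/23931) = -19723/23931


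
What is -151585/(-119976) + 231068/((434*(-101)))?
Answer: -10539018739/2629513992 ≈ -4.0080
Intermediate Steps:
-151585/(-119976) + 231068/((434*(-101))) = -151585*(-1/119976) + 231068/(-43834) = 151585/119976 + 231068*(-1/43834) = 151585/119976 - 115534/21917 = -10539018739/2629513992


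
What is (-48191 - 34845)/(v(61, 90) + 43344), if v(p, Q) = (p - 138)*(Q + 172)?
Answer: -41518/11585 ≈ -3.5838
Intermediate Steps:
v(p, Q) = (-138 + p)*(172 + Q)
(-48191 - 34845)/(v(61, 90) + 43344) = (-48191 - 34845)/((-23736 - 138*90 + 172*61 + 90*61) + 43344) = -83036/((-23736 - 12420 + 10492 + 5490) + 43344) = -83036/(-20174 + 43344) = -83036/23170 = -83036*1/23170 = -41518/11585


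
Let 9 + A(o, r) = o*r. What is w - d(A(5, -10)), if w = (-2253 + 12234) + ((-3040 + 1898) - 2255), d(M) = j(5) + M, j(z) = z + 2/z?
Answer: 33188/5 ≈ 6637.6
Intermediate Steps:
A(o, r) = -9 + o*r
d(M) = 27/5 + M (d(M) = (5 + 2/5) + M = (5 + 2*(⅕)) + M = (5 + ⅖) + M = 27/5 + M)
w = 6584 (w = 9981 + (-1142 - 2255) = 9981 - 3397 = 6584)
w - d(A(5, -10)) = 6584 - (27/5 + (-9 + 5*(-10))) = 6584 - (27/5 + (-9 - 50)) = 6584 - (27/5 - 59) = 6584 - 1*(-268/5) = 6584 + 268/5 = 33188/5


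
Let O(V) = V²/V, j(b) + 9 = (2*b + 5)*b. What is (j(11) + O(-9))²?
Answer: 77841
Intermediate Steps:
j(b) = -9 + b*(5 + 2*b) (j(b) = -9 + (2*b + 5)*b = -9 + (5 + 2*b)*b = -9 + b*(5 + 2*b))
O(V) = V
(j(11) + O(-9))² = ((-9 + 2*11² + 5*11) - 9)² = ((-9 + 2*121 + 55) - 9)² = ((-9 + 242 + 55) - 9)² = (288 - 9)² = 279² = 77841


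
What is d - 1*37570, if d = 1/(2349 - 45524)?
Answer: -1622084751/43175 ≈ -37570.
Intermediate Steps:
d = -1/43175 (d = 1/(-43175) = -1/43175 ≈ -2.3162e-5)
d - 1*37570 = -1/43175 - 1*37570 = -1/43175 - 37570 = -1622084751/43175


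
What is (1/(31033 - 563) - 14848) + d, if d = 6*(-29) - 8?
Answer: -457964099/30470 ≈ -15030.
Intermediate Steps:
d = -182 (d = -174 - 8 = -182)
(1/(31033 - 563) - 14848) + d = (1/(31033 - 563) - 14848) - 182 = (1/30470 - 14848) - 182 = -452418559/30470 - 182 = -457964099/30470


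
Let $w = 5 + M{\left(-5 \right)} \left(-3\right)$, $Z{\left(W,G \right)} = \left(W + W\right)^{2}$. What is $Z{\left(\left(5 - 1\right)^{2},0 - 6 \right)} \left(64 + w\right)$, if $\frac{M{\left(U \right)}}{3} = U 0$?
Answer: $70656$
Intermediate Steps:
$M{\left(U \right)} = 0$ ($M{\left(U \right)} = 3 U 0 = 3 \cdot 0 = 0$)
$Z{\left(W,G \right)} = 4 W^{2}$ ($Z{\left(W,G \right)} = \left(2 W\right)^{2} = 4 W^{2}$)
$w = 5$ ($w = 5 + 0 \left(-3\right) = 5 + 0 = 5$)
$Z{\left(\left(5 - 1\right)^{2},0 - 6 \right)} \left(64 + w\right) = 4 \left(\left(5 - 1\right)^{2}\right)^{2} \left(64 + 5\right) = 4 \left(4^{2}\right)^{2} \cdot 69 = 4 \cdot 16^{2} \cdot 69 = 4 \cdot 256 \cdot 69 = 1024 \cdot 69 = 70656$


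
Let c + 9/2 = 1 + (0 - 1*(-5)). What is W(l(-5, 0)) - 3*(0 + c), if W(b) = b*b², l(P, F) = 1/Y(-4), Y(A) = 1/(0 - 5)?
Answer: -259/2 ≈ -129.50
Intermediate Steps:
Y(A) = -⅕ (Y(A) = 1/(-5) = -⅕)
l(P, F) = -5 (l(P, F) = 1/(-⅕) = -5)
W(b) = b³
c = 3/2 (c = -9/2 + (1 + (0 - 1*(-5))) = -9/2 + (1 + (0 + 5)) = -9/2 + (1 + 5) = -9/2 + 6 = 3/2 ≈ 1.5000)
W(l(-5, 0)) - 3*(0 + c) = (-5)³ - 3*(0 + 3/2) = -125 - 3*3/2 = -125 - 9/2 = -259/2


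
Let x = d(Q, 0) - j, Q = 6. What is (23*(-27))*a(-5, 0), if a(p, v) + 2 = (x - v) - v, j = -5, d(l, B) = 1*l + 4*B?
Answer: -5589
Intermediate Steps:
d(l, B) = l + 4*B
x = 11 (x = (6 + 4*0) - 1*(-5) = (6 + 0) + 5 = 6 + 5 = 11)
a(p, v) = 9 - 2*v (a(p, v) = -2 + ((11 - v) - v) = -2 + (11 - 2*v) = 9 - 2*v)
(23*(-27))*a(-5, 0) = (23*(-27))*(9 - 2*0) = -621*(9 + 0) = -621*9 = -5589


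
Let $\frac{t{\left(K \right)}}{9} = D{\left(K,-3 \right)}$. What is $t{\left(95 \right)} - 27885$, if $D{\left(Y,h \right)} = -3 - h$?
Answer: $-27885$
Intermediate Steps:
$t{\left(K \right)} = 0$ ($t{\left(K \right)} = 9 \left(-3 - -3\right) = 9 \left(-3 + 3\right) = 9 \cdot 0 = 0$)
$t{\left(95 \right)} - 27885 = 0 - 27885 = -27885$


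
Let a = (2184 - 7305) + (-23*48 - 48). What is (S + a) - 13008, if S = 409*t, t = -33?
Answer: -32778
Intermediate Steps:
S = -13497 (S = 409*(-33) = -13497)
a = -6273 (a = -5121 + (-1104 - 48) = -5121 - 1152 = -6273)
(S + a) - 13008 = (-13497 - 6273) - 13008 = -19770 - 13008 = -32778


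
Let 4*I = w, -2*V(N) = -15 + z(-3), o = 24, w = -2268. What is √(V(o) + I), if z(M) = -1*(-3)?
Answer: I*√561 ≈ 23.685*I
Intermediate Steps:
z(M) = 3
V(N) = 6 (V(N) = -(-15 + 3)/2 = -½*(-12) = 6)
I = -567 (I = (¼)*(-2268) = -567)
√(V(o) + I) = √(6 - 567) = √(-561) = I*√561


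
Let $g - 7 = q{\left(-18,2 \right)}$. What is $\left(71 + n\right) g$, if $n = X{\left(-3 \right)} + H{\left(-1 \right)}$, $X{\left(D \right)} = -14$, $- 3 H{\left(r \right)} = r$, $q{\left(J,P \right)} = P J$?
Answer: $- \frac{4988}{3} \approx -1662.7$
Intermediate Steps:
$q{\left(J,P \right)} = J P$
$H{\left(r \right)} = - \frac{r}{3}$
$g = -29$ ($g = 7 - 36 = -29$)
$n = - \frac{41}{3}$ ($n = -14 - - \frac{1}{3} = -14 + \frac{1}{3} = - \frac{41}{3} \approx -13.667$)
$\left(71 + n\right) g = \left(71 - \frac{41}{3}\right) \left(-29\right) = \frac{172}{3} \left(-29\right) = - \frac{4988}{3}$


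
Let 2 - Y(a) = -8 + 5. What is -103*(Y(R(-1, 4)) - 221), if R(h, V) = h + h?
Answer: 22248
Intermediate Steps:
R(h, V) = 2*h
Y(a) = 5 (Y(a) = 2 - (-8 + 5) = 2 - 1*(-3) = 2 + 3 = 5)
-103*(Y(R(-1, 4)) - 221) = -103*(5 - 221) = -103*(-216) = 22248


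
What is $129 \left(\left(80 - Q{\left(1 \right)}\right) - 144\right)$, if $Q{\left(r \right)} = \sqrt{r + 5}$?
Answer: $-8256 - 129 \sqrt{6} \approx -8572.0$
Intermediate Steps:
$Q{\left(r \right)} = \sqrt{5 + r}$
$129 \left(\left(80 - Q{\left(1 \right)}\right) - 144\right) = 129 \left(\left(80 - \sqrt{5 + 1}\right) - 144\right) = 129 \left(\left(80 - \sqrt{6}\right) - 144\right) = 129 \left(-64 - \sqrt{6}\right) = -8256 - 129 \sqrt{6}$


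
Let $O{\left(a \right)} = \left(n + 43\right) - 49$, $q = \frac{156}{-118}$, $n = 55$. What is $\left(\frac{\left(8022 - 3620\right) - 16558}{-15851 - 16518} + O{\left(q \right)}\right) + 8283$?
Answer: $\frac{269710664}{32369} \approx 8332.4$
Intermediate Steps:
$q = - \frac{78}{59}$ ($q = 156 \left(- \frac{1}{118}\right) = - \frac{78}{59} \approx -1.322$)
$O{\left(a \right)} = 49$ ($O{\left(a \right)} = \left(55 + 43\right) - 49 = 98 - 49 = 49$)
$\left(\frac{\left(8022 - 3620\right) - 16558}{-15851 - 16518} + O{\left(q \right)}\right) + 8283 = \left(\frac{\left(8022 - 3620\right) - 16558}{-15851 - 16518} + 49\right) + 8283 = \left(\frac{4402 - 16558}{-32369} + 49\right) + 8283 = \left(\left(-12156\right) \left(- \frac{1}{32369}\right) + 49\right) + 8283 = \left(\frac{12156}{32369} + 49\right) + 8283 = \frac{1598237}{32369} + 8283 = \frac{269710664}{32369}$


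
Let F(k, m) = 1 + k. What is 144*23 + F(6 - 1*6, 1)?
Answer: 3313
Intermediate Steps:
144*23 + F(6 - 1*6, 1) = 144*23 + (1 + (6 - 1*6)) = 3312 + (1 + (6 - 6)) = 3312 + (1 + 0) = 3312 + 1 = 3313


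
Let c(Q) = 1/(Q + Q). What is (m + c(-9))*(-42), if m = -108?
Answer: 13615/3 ≈ 4538.3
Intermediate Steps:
c(Q) = 1/(2*Q)
(m + c(-9))*(-42) = (-108 + (½)/(-9))*(-42) = (-108 + (½)*(-⅑))*(-42) = (-108 - 1/18)*(-42) = -1945/18*(-42) = 13615/3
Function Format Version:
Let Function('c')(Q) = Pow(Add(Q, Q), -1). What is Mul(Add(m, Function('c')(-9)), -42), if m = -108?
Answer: Rational(13615, 3) ≈ 4538.3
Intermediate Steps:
Function('c')(Q) = Mul(Rational(1, 2), Pow(Q, -1)) (Function('c')(Q) = Pow(Mul(2, Q), -1) = Mul(Rational(1, 2), Pow(Q, -1)))
Mul(Add(m, Function('c')(-9)), -42) = Mul(Add(-108, Mul(Rational(1, 2), Pow(-9, -1))), -42) = Mul(Add(-108, Mul(Rational(1, 2), Rational(-1, 9))), -42) = Mul(Add(-108, Rational(-1, 18)), -42) = Mul(Rational(-1945, 18), -42) = Rational(13615, 3)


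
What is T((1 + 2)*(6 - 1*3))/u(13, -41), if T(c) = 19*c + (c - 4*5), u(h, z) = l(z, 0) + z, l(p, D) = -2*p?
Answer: 160/41 ≈ 3.9024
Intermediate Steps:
u(h, z) = -z (u(h, z) = -2*z + z = -z)
T(c) = -20 + 20*c (T(c) = 19*c + (c - 20) = 19*c + (-20 + c) = -20 + 20*c)
T((1 + 2)*(6 - 1*3))/u(13, -41) = (-20 + 20*((1 + 2)*(6 - 1*3)))/((-1*(-41))) = (-20 + 20*(3*(6 - 3)))/41 = (-20 + 20*(3*3))*(1/41) = (-20 + 20*9)*(1/41) = (-20 + 180)*(1/41) = 160*(1/41) = 160/41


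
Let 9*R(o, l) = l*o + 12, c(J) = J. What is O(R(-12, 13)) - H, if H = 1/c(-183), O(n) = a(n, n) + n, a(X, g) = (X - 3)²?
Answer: 63136/183 ≈ 345.01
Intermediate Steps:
R(o, l) = 4/3 + l*o/9 (R(o, l) = (l*o + 12)/9 = (12 + l*o)/9 = 4/3 + l*o/9)
a(X, g) = (-3 + X)²
O(n) = n + (-3 + n)² (O(n) = (-3 + n)² + n = n + (-3 + n)²)
H = -1/183 (H = 1/(-183) = -1/183 ≈ -0.0054645)
O(R(-12, 13)) - H = ((4/3 + (⅑)*13*(-12)) + (-3 + (4/3 + (⅑)*13*(-12)))²) - 1*(-1/183) = ((4/3 - 52/3) + (-3 + (4/3 - 52/3))²) + 1/183 = (-16 + (-3 - 16)²) + 1/183 = (-16 + (-19)²) + 1/183 = (-16 + 361) + 1/183 = 345 + 1/183 = 63136/183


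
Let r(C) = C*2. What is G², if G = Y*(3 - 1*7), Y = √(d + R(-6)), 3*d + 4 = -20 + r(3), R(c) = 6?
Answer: 0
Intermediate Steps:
r(C) = 2*C
d = -6 (d = -4/3 + (-20 + 2*3)/3 = -4/3 + (-20 + 6)/3 = -4/3 + (⅓)*(-14) = -4/3 - 14/3 = -6)
Y = 0 (Y = √(-6 + 6) = √0 = 0)
G = 0 (G = 0*(3 - 1*7) = 0*(3 - 7) = 0*(-4) = 0)
G² = 0² = 0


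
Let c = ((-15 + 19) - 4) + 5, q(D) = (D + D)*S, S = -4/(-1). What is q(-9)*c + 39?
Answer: -321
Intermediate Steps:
S = 4 (S = -4*(-1) = 4)
q(D) = 8*D (q(D) = (D + D)*4 = (2*D)*4 = 8*D)
c = 5 (c = (4 - 4) + 5 = 0 + 5 = 5)
q(-9)*c + 39 = (8*(-9))*5 + 39 = -72*5 + 39 = -360 + 39 = -321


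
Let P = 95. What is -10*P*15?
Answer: -14250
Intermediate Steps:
-10*P*15 = -10*95*15 = -950*15 = -14250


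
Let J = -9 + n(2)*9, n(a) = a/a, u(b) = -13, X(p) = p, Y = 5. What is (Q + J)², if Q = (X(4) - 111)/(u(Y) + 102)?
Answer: 11449/7921 ≈ 1.4454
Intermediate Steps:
n(a) = 1
Q = -107/89 (Q = (4 - 111)/(-13 + 102) = -107/89 ≈ -1.2022)
J = 0 (J = -9 + 1*9 = -9 + 9 = 0)
(Q + J)² = (-107/89 + 0)² = (-107/89)² = 11449/7921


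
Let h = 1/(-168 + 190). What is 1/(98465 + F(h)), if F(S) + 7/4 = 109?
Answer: 4/394289 ≈ 1.0145e-5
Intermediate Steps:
h = 1/22 ≈ 0.045455
F(S) = 429/4 (F(S) = -7/4 + 109 = 429/4)
1/(98465 + F(h)) = 1/(98465 + 429/4) = 1/(394289/4) = 4/394289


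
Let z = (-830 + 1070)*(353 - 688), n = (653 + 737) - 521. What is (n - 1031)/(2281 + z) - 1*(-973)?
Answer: 76009949/78119 ≈ 973.00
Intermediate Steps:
n = 869 (n = 1390 - 521 = 869)
z = -80400 (z = 240*(-335) = -80400)
(n - 1031)/(2281 + z) - 1*(-973) = (869 - 1031)/(2281 - 80400) - 1*(-973) = -162/(-78119) + 973 = -162*(-1/78119) + 973 = 162/78119 + 973 = 76009949/78119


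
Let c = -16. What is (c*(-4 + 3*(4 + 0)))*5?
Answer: -640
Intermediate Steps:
(c*(-4 + 3*(4 + 0)))*5 = -16*(-4 + 3*(4 + 0))*5 = -16*(-4 + 3*4)*5 = -16*(-4 + 12)*5 = -16*8*5 = -128*5 = -640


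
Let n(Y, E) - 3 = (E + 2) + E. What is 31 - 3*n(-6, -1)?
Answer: 22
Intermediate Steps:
n(Y, E) = 5 + 2*E (n(Y, E) = 3 + ((E + 2) + E) = 3 + ((2 + E) + E) = 3 + (2 + 2*E) = 5 + 2*E)
31 - 3*n(-6, -1) = 31 - 3*(5 + 2*(-1)) = 31 - 3*(5 - 2) = 31 - 3*3 = 31 - 9 = 22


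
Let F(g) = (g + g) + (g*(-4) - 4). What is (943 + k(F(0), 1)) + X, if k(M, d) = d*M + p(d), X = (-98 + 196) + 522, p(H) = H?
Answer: 1560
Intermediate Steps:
F(g) = -4 - 2*g (F(g) = 2*g + (-4*g - 4) = 2*g + (-4 - 4*g) = -4 - 2*g)
X = 620 (X = 98 + 522 = 620)
k(M, d) = d + M*d (k(M, d) = d*M + d = M*d + d = d + M*d)
(943 + k(F(0), 1)) + X = (943 + 1*(1 + (-4 - 2*0))) + 620 = (943 + 1*(1 + (-4 + 0))) + 620 = (943 + 1*(1 - 4)) + 620 = (943 + 1*(-3)) + 620 = (943 - 3) + 620 = 940 + 620 = 1560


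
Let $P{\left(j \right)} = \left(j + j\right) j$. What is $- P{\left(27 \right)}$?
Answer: $-1458$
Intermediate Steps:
$P{\left(j \right)} = 2 j^{2}$ ($P{\left(j \right)} = 2 j j = 2 j^{2}$)
$- P{\left(27 \right)} = - 2 \cdot 27^{2} = - 2 \cdot 729 = \left(-1\right) 1458 = -1458$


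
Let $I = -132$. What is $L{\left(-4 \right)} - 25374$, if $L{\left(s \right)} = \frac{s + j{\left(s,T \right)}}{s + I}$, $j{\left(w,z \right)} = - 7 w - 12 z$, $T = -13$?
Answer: $- \frac{862761}{34} \approx -25375.0$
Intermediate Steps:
$j{\left(w,z \right)} = - 12 z - 7 w$
$L{\left(s \right)} = \frac{156 - 6 s}{-132 + s}$ ($L{\left(s \right)} = \frac{s - \left(-156 + 7 s\right)}{s - 132} = \frac{s - \left(-156 + 7 s\right)}{-132 + s} = \frac{156 - 6 s}{-132 + s}$)
$L{\left(-4 \right)} - 25374 = \frac{6 \left(26 - -4\right)}{-132 - 4} - 25374 = \frac{6 \left(26 + 4\right)}{-136} - 25374 = 6 \left(- \frac{1}{136}\right) 30 - 25374 = - \frac{45}{34} - 25374 = - \frac{862761}{34}$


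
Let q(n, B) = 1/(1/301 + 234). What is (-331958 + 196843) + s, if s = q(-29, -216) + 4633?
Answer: -9190499369/70435 ≈ -1.3048e+5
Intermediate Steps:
q(n, B) = 301/70435 (q(n, B) = 1/(1/301 + 234) = 1/(70435/301) = 301/70435)
s = 326325656/70435 (s = 301/70435 + 4633 = 326325656/70435 ≈ 4633.0)
(-331958 + 196843) + s = (-331958 + 196843) + 326325656/70435 = -135115 + 326325656/70435 = -9190499369/70435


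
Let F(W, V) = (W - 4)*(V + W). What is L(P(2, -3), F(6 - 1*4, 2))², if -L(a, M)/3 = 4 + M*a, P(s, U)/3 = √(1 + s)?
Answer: 15696 - 1728*√3 ≈ 12703.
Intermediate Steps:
P(s, U) = 3*√(1 + s)
F(W, V) = (-4 + W)*(V + W)
L(a, M) = -12 - 3*M*a (L(a, M) = -3*(4 + M*a) = -12 - 3*M*a)
L(P(2, -3), F(6 - 1*4, 2))² = (-12 - 3*((6 - 1*4)² - 4*2 - 4*(6 - 1*4) + 2*(6 - 1*4))*3*√(1 + 2))² = (-12 - 3*((6 - 4)² - 8 - 4*(6 - 4) + 2*(6 - 4))*3*√3)² = (-12 - 3*(2² - 8 - 4*2 + 2*2)*3*√3)² = (-12 - 3*(4 - 8 - 8 + 4)*3*√3)² = (-12 - 3*(-8)*3*√3)² = (-12 + 72*√3)²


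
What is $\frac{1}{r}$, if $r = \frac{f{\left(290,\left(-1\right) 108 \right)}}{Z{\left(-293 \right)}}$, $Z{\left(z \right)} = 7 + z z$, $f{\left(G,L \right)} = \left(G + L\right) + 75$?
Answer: $\frac{85856}{257} \approx 334.07$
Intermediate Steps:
$f{\left(G,L \right)} = 75 + G + L$
$Z{\left(z \right)} = 7 + z^{2}$
$r = \frac{257}{85856}$ ($r = \frac{75 + 290 - 108}{7 + \left(-293\right)^{2}} = \frac{75 + 290 - 108}{7 + 85849} = \frac{257}{85856} \approx 0.0029934$)
$\frac{1}{r} = \frac{1}{\frac{257}{85856}} = \frac{85856}{257}$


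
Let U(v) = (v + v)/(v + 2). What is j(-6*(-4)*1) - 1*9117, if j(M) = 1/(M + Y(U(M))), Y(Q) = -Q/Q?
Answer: -209690/23 ≈ -9117.0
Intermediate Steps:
U(v) = 2*v/(2 + v) (U(v) = (2*v)/(2 + v) = 2*v/(2 + v))
Y(Q) = -1 (Y(Q) = -1*1 = -1)
j(M) = 1/(-1 + M) (j(M) = 1/(M - 1) = 1/(-1 + M))
j(-6*(-4)*1) - 1*9117 = 1/(-1 - 6*(-4)*1) - 1*9117 = 1/(-1 + 24*1) - 9117 = 1/(-1 + 24) - 9117 = 1/23 - 9117 = -209690/23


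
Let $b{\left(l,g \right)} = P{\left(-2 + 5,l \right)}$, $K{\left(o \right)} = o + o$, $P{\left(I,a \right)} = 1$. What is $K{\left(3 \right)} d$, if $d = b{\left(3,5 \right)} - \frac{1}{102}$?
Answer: $\frac{101}{17} \approx 5.9412$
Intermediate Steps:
$K{\left(o \right)} = 2 o$
$b{\left(l,g \right)} = 1$
$d = \frac{101}{102}$ ($d = 1 - \frac{1}{102} = \frac{101}{102} \approx 0.9902$)
$K{\left(3 \right)} d = 2 \cdot 3 \cdot \frac{101}{102} = 6 \cdot \frac{101}{102} = \frac{101}{17}$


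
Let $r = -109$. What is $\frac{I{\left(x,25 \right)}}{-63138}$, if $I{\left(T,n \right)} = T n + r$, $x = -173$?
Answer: $\frac{739}{10523} \approx 0.070227$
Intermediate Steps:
$I{\left(T,n \right)} = -109 + T n$ ($I{\left(T,n \right)} = T n - 109 = -109 + T n$)
$\frac{I{\left(x,25 \right)}}{-63138} = \frac{-109 - 4325}{-63138} = \left(-109 - 4325\right) \left(- \frac{1}{63138}\right) = \left(-4434\right) \left(- \frac{1}{63138}\right) = \frac{739}{10523}$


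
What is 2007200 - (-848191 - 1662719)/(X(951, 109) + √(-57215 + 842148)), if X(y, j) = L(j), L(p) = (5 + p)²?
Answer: 337465197583960/168111083 - 2510910*√784933/168111083 ≈ 2.0074e+6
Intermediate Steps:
X(y, j) = (5 + j)²
2007200 - (-848191 - 1662719)/(X(951, 109) + √(-57215 + 842148)) = 2007200 - (-848191 - 1662719)/((5 + 109)² + √(-57215 + 842148)) = 2007200 - (-2510910)/(114² + √784933) = 2007200 - (-2510910)/(12996 + √784933) = 2007200 + 2510910/(12996 + √784933)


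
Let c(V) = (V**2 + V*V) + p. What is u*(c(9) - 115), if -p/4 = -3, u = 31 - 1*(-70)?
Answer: 5959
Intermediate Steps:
u = 101 (u = 31 + 70 = 101)
p = 12 (p = -4*(-3) = 12)
c(V) = 12 + 2*V**2 (c(V) = (V**2 + V*V) + 12 = (V**2 + V**2) + 12 = 2*V**2 + 12 = 12 + 2*V**2)
u*(c(9) - 115) = 101*((12 + 2*9**2) - 115) = 101*((12 + 2*81) - 115) = 101*((12 + 162) - 115) = 101*(174 - 115) = 101*59 = 5959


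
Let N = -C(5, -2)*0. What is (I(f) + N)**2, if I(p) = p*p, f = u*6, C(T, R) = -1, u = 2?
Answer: 20736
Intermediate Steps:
N = 0 (N = -1*(-1)*0 = 1*0 = 0)
f = 12 (f = 2*6 = 12)
I(p) = p**2
(I(f) + N)**2 = (12**2 + 0)**2 = (144 + 0)**2 = 144**2 = 20736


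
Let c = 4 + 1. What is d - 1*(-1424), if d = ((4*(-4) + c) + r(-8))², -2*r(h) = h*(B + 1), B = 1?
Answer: 1433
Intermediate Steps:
c = 5
r(h) = -h (r(h) = -h*(1 + 1)/2 = -h*2/2 = -h)
d = 9 (d = ((4*(-4) + 5) - 1*(-8))² = ((-16 + 5) + 8)² = (-11 + 8)² = (-3)² = 9)
d - 1*(-1424) = 9 - 1*(-1424) = 9 + 1424 = 1433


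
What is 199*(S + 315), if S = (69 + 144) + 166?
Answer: 138106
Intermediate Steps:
S = 379 (S = 213 + 166 = 379)
199*(S + 315) = 199*(379 + 315) = 199*694 = 138106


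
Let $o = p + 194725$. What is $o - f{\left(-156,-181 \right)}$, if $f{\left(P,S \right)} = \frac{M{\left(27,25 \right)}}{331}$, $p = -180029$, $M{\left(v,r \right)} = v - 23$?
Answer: $\frac{4864372}{331} \approx 14696.0$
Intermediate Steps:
$M{\left(v,r \right)} = -23 + v$
$f{\left(P,S \right)} = \frac{4}{331}$ ($f{\left(P,S \right)} = \frac{-23 + 27}{331} = 4 \cdot \frac{1}{331} = \frac{4}{331}$)
$o = 14696$ ($o = -180029 + 194725 = 14696$)
$o - f{\left(-156,-181 \right)} = 14696 - \frac{4}{331} = \frac{4864372}{331}$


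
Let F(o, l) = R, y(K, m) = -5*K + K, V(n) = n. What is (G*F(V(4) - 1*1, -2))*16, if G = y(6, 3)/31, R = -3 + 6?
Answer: -1152/31 ≈ -37.161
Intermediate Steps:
R = 3
y(K, m) = -4*K
G = -24/31 (G = -4*6/31 = -24*1/31 = -24/31 ≈ -0.77419)
F(o, l) = 3
(G*F(V(4) - 1*1, -2))*16 = -24/31*3*16 = -72/31*16 = -1152/31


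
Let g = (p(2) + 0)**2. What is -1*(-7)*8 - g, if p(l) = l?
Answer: 52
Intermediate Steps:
g = 4 (g = (2 + 0)**2 = 2**2 = 4)
-1*(-7)*8 - g = -1*(-7)*8 - 1*4 = 7*8 - 4 = 56 - 4 = 52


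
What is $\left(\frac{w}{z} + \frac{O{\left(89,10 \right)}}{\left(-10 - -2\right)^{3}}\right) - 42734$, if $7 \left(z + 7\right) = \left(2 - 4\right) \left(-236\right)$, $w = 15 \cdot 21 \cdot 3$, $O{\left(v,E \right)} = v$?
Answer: $- \frac{1027978839}{24064} \approx -42719.0$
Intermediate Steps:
$w = 945$ ($w = 315 \cdot 3 = 945$)
$z = \frac{423}{7}$ ($z = -7 + \frac{\left(2 - 4\right) \left(-236\right)}{7} = -7 + \frac{\left(-2\right) \left(-236\right)}{7} = -7 + \frac{1}{7} \cdot 472 = -7 + \frac{472}{7} = \frac{423}{7} \approx 60.429$)
$\left(\frac{w}{z} + \frac{O{\left(89,10 \right)}}{\left(-10 - -2\right)^{3}}\right) - 42734 = \left(\frac{945}{\frac{423}{7}} + \frac{89}{\left(-10 - -2\right)^{3}}\right) - 42734 = \left(945 \cdot \frac{7}{423} + \frac{89}{\left(-10 + 2\right)^{3}}\right) - 42734 = \left(\frac{735}{47} + \frac{89}{\left(-8\right)^{3}}\right) - 42734 = \left(\frac{735}{47} + \frac{89}{-512}\right) - 42734 = \left(\frac{735}{47} + 89 \left(- \frac{1}{512}\right)\right) - 42734 = \left(\frac{735}{47} - \frac{89}{512}\right) - 42734 = \frac{372137}{24064} - 42734 = - \frac{1027978839}{24064}$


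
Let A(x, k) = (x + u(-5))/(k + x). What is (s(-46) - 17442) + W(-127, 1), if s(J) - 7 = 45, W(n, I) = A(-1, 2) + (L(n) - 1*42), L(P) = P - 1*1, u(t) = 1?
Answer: -17560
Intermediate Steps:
A(x, k) = (1 + x)/(k + x) (A(x, k) = (x + 1)/(k + x) = (1 + x)/(k + x))
L(P) = -1 + P (L(P) = P - 1 = -1 + P)
W(n, I) = -43 + n (W(n, I) = (1 - 1)/(2 - 1) + ((-1 + n) - 1*42) = 0/1 + ((-1 + n) - 42) = 1*0 + (-43 + n) = 0 + (-43 + n) = -43 + n)
s(J) = 52 (s(J) = 7 + 45 = 52)
(s(-46) - 17442) + W(-127, 1) = (52 - 17442) + (-43 - 127) = -17390 - 170 = -17560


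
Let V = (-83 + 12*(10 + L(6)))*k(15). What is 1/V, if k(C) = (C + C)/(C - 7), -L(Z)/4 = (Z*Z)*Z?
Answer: -4/154965 ≈ -2.5812e-5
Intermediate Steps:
L(Z) = -4*Z³ (L(Z) = -4*Z*Z*Z = -4*Z²*Z = -4*Z³)
k(C) = 2*C/(-7 + C) (k(C) = (2*C)/(-7 + C) = 2*C/(-7 + C))
V = -154965/4 (V = (-83 + 12*(10 - 4*6³))*(2*15/(-7 + 15)) = (-83 + 12*(10 - 4*216))*(2*15/8) = (-83 + 12*(10 - 864))*(2*15*(⅛)) = (-83 + 12*(-854))*(15/4) = (-83 - 10248)*(15/4) = -10331*15/4 = -154965/4 ≈ -38741.)
1/V = 1/(-154965/4) = -4/154965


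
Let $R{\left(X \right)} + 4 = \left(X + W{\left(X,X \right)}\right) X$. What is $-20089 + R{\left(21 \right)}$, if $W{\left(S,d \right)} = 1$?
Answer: $-19631$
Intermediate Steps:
$R{\left(X \right)} = -4 + X \left(1 + X\right)$ ($R{\left(X \right)} = -4 + \left(X + 1\right) X = -4 + \left(1 + X\right) X = -4 + X \left(1 + X\right)$)
$-20089 + R{\left(21 \right)} = -20089 + \left(-4 + 21 + 21^{2}\right) = -20089 + \left(-4 + 21 + 441\right) = -20089 + 458 = -19631$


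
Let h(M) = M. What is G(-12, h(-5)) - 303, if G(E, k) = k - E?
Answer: -296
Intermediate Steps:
G(-12, h(-5)) - 303 = (-5 - 1*(-12)) - 303 = (-5 + 12) - 303 = 7 - 303 = -296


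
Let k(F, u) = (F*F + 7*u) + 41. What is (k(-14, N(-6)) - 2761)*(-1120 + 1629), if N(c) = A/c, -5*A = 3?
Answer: -12843597/10 ≈ -1.2844e+6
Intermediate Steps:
A = -3/5 (A = -1/5*3 = -3/5 ≈ -0.60000)
N(c) = -3/(5*c)
k(F, u) = 41 + F**2 + 7*u (k(F, u) = (F**2 + 7*u) + 41 = 41 + F**2 + 7*u)
(k(-14, N(-6)) - 2761)*(-1120 + 1629) = ((41 + (-14)**2 + 7*(-3/5/(-6))) - 2761)*(-1120 + 1629) = ((41 + 196 + 7*(-3/5*(-1/6))) - 2761)*509 = ((41 + 196 + 7*(1/10)) - 2761)*509 = ((41 + 196 + 7/10) - 2761)*509 = (2377/10 - 2761)*509 = -25233/10*509 = -12843597/10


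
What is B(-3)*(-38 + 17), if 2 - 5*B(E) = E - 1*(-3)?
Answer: -42/5 ≈ -8.4000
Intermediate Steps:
B(E) = -⅕ - E/5 (B(E) = ⅖ - (E - 1*(-3))/5 = ⅖ - (E + 3)/5 = ⅖ - (3 + E)/5 = ⅖ + (-⅗ - E/5) = -⅕ - E/5)
B(-3)*(-38 + 17) = (-⅕ - ⅕*(-3))*(-38 + 17) = (-⅕ + ⅗)*(-21) = (⅖)*(-21) = -42/5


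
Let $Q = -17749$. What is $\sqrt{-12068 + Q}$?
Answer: $3 i \sqrt{3313} \approx 172.68 i$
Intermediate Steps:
$\sqrt{-12068 + Q} = \sqrt{-12068 - 17749} = \sqrt{-29817} = 3 i \sqrt{3313}$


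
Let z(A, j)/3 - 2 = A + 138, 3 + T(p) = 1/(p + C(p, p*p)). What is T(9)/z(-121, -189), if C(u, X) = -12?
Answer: -10/171 ≈ -0.058480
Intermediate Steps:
T(p) = -3 + 1/(-12 + p) (T(p) = -3 + 1/(p - 12) = -3 + 1/(-12 + p))
z(A, j) = 420 + 3*A (z(A, j) = 6 + 3*(A + 138) = 6 + 3*(138 + A) = 6 + (414 + 3*A) = 420 + 3*A)
T(9)/z(-121, -189) = ((37 - 3*9)/(-12 + 9))/(420 + 3*(-121)) = ((37 - 27)/(-3))/(420 - 363) = -⅓*10/57 = -10/3*1/57 = -10/171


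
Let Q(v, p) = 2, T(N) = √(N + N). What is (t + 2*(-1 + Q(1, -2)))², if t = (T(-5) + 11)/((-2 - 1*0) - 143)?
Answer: (-279 + I*√10)²/21025 ≈ 3.7018 - 0.083926*I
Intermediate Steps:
T(N) = √2*√N (T(N) = √(2*N) = √2*√N)
t = -11/145 - I*√10/145 (t = (√2*√(-5) + 11)/((-2 - 1*0) - 143) = (√2*(I*√5) + 11)/((-2 + 0) - 143) = (I*√10 + 11)/(-2 - 143) = (11 + I*√10)/(-145) = (11 + I*√10)*(-1/145) = -11/145 - I*√10/145 ≈ -0.075862 - 0.021809*I)
(t + 2*(-1 + Q(1, -2)))² = ((-11/145 - I*√10/145) + 2*(-1 + 2))² = ((-11/145 - I*√10/145) + 2*1)² = ((-11/145 - I*√10/145) + 2)² = (279/145 - I*√10/145)²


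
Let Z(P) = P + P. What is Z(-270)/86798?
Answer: -270/43399 ≈ -0.0062213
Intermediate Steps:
Z(P) = 2*P
Z(-270)/86798 = (2*(-270))/86798 = -540*1/86798 = -270/43399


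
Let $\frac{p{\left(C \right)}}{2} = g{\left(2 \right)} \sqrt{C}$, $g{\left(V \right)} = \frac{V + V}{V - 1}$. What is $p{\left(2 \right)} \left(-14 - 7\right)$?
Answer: $- 168 \sqrt{2} \approx -237.59$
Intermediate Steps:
$g{\left(V \right)} = \frac{2 V}{-1 + V}$
$p{\left(C \right)} = 8 \sqrt{C}$ ($p{\left(C \right)} = 2 \cdot 2 \cdot 2 \frac{1}{-1 + 2} \sqrt{C} = 2 \cdot 2 \cdot 2 \cdot 1^{-1} \sqrt{C} = 2 \cdot 2 \cdot 2 \cdot 1 \sqrt{C} = 2 \cdot 4 \sqrt{C} = 8 \sqrt{C}$)
$p{\left(2 \right)} \left(-14 - 7\right) = 8 \sqrt{2} \left(-14 - 7\right) = 8 \sqrt{2} \left(-21\right) = - 168 \sqrt{2}$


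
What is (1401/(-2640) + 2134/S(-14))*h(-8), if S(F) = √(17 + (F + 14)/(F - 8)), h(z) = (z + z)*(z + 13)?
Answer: 467/11 - 170720*√17/17 ≈ -41363.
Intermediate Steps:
h(z) = 2*z*(13 + z) (h(z) = (2*z)*(13 + z) = 2*z*(13 + z))
S(F) = √(17 + (14 + F)/(-8 + F))
(1401/(-2640) + 2134/S(-14))*h(-8) = (1401/(-2640) + 2134/((√2*√((-61 + 9*(-14))/(-8 - 14)))))*(2*(-8)*(13 - 8)) = (1401*(-1/2640) + 2134/((√2*√((-61 - 126)/(-22)))))*(2*(-8)*5) = (-467/880 + 2134/((√2*√(-1/22*(-187)))))*(-80) = (-467/880 + 2134/((√2*√(17/2))))*(-80) = (-467/880 + 2134/((√2*(√34/2))))*(-80) = (-467/880 + 2134/(√17))*(-80) = (-467/880 + 2134*(√17/17))*(-80) = (-467/880 + 2134*√17/17)*(-80) = 467/11 - 170720*√17/17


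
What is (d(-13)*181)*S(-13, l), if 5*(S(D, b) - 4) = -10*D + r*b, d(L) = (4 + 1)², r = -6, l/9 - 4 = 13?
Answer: -695040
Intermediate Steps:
l = 153 (l = 36 + 9*13 = 36 + 117 = 153)
d(L) = 25 (d(L) = 5² = 25)
S(D, b) = 4 - 2*D - 6*b/5 (S(D, b) = 4 + (-10*D - 6*b)/5 = 4 + (-2*D - 6*b/5) = 4 - 2*D - 6*b/5)
(d(-13)*181)*S(-13, l) = (25*181)*(4 - 2*(-13) - 6/5*153) = 4525*(4 + 26 - 918/5) = 4525*(-768/5) = -695040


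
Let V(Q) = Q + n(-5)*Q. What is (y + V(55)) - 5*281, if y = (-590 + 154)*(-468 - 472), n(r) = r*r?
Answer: 409865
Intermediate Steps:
n(r) = r**2
y = 409840 (y = -436*(-940) = 409840)
V(Q) = 26*Q (V(Q) = Q + (-5)**2*Q = Q + 25*Q = 26*Q)
(y + V(55)) - 5*281 = (409840 + 26*55) - 5*281 = (409840 + 1430) - 1405 = 411270 - 1405 = 409865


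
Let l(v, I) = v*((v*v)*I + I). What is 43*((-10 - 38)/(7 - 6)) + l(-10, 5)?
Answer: -7114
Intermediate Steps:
l(v, I) = v*(I + I*v²) (l(v, I) = v*(v²*I + I) = v*(I*v² + I) = v*(I + I*v²))
43*((-10 - 38)/(7 - 6)) + l(-10, 5) = 43*((-10 - 38)/(7 - 6)) + 5*(-10)*(1 + (-10)²) = 43*(-48/1) + 5*(-10)*(1 + 100) = 43*(-48*1) + 5*(-10)*101 = 43*(-48) - 5050 = -2064 - 5050 = -7114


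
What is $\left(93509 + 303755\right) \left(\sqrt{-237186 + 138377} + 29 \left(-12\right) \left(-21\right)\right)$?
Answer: $2903205312 + 397264 i \sqrt{98809} \approx 2.9032 \cdot 10^{9} + 1.2488 \cdot 10^{8} i$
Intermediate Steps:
$\left(93509 + 303755\right) \left(\sqrt{-237186 + 138377} + 29 \left(-12\right) \left(-21\right)\right) = 397264 \left(\sqrt{-98809} - -7308\right) = 397264 \left(i \sqrt{98809} + 7308\right) = 397264 \left(7308 + i \sqrt{98809}\right) = 2903205312 + 397264 i \sqrt{98809}$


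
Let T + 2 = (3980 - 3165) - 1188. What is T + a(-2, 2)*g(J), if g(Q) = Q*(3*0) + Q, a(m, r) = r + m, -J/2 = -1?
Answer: -375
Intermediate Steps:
J = 2 (J = -2*(-1) = 2)
a(m, r) = m + r
T = -375 (T = -2 + ((3980 - 3165) - 1188) = -2 + (815 - 1188) = -2 - 373 = -375)
g(Q) = Q (g(Q) = Q*0 + Q = 0 + Q = Q)
T + a(-2, 2)*g(J) = -375 + (-2 + 2)*2 = -375 + 0*2 = -375 + 0 = -375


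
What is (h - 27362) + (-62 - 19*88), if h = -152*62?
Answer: -38520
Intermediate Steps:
h = -9424
(h - 27362) + (-62 - 19*88) = (-9424 - 27362) + (-62 - 19*88) = -36786 + (-62 - 1672) = -36786 - 1734 = -38520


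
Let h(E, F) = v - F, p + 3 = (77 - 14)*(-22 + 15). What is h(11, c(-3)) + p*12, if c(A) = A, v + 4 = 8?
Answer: -5321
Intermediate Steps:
v = 4 (v = -4 + 8 = 4)
p = -444 (p = -3 + (77 - 14)*(-22 + 15) = -3 + 63*(-7) = -3 - 441 = -444)
h(E, F) = 4 - F
h(11, c(-3)) + p*12 = (4 - 1*(-3)) - 444*12 = (4 + 3) - 5328 = 7 - 5328 = -5321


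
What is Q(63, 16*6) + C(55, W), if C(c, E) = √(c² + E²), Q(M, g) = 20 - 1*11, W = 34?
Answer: 9 + √4181 ≈ 73.661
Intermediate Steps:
Q(M, g) = 9 (Q(M, g) = 20 - 11 = 9)
C(c, E) = √(E² + c²)
Q(63, 16*6) + C(55, W) = 9 + √(34² + 55²) = 9 + √(1156 + 3025) = 9 + √4181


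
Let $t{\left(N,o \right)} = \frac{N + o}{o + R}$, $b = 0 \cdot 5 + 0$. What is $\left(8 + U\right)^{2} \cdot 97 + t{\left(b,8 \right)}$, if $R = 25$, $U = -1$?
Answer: $\frac{156857}{33} \approx 4753.2$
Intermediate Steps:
$b = 0$ ($b = 0 + 0 = 0$)
$t{\left(N,o \right)} = \frac{N + o}{25 + o}$ ($t{\left(N,o \right)} = \frac{N + o}{o + 25} = \frac{N + o}{25 + o}$)
$\left(8 + U\right)^{2} \cdot 97 + t{\left(b,8 \right)} = \left(8 - 1\right)^{2} \cdot 97 + \frac{0 + 8}{25 + 8} = 7^{2} \cdot 97 + \frac{1}{33} \cdot 8 = 49 \cdot 97 + \frac{1}{33} \cdot 8 = 4753 + \frac{8}{33} = \frac{156857}{33}$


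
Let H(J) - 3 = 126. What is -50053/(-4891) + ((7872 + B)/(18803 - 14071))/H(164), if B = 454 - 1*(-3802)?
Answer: 7653267683/746400837 ≈ 10.254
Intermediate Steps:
H(J) = 129 (H(J) = 3 + 126 = 129)
B = 4256 (B = 454 + 3802 = 4256)
-50053/(-4891) + ((7872 + B)/(18803 - 14071))/H(164) = -50053/(-4891) + ((7872 + 4256)/(18803 - 14071))/129 = -50053*(-1/4891) + (12128/4732)*(1/129) = 50053/4891 + (12128*(1/4732))*(1/129) = 50053/4891 + (3032/1183)*(1/129) = 50053/4891 + 3032/152607 = 7653267683/746400837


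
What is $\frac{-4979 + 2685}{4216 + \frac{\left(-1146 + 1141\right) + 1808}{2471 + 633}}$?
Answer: $- \frac{7120576}{13088267} \approx -0.54404$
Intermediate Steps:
$\frac{-4979 + 2685}{4216 + \frac{\left(-1146 + 1141\right) + 1808}{2471 + 633}} = - \frac{2294}{4216 + \frac{-5 + 1808}{3104}} = - \frac{2294}{4216 + 1803 \cdot \frac{1}{3104}} = - \frac{2294}{4216 + \frac{1803}{3104}} = - \frac{2294}{\frac{13088267}{3104}} = \left(-2294\right) \frac{3104}{13088267} = - \frac{7120576}{13088267}$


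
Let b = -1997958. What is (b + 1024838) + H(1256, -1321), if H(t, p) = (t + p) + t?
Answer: -971929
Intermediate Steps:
H(t, p) = p + 2*t (H(t, p) = (p + t) + t = p + 2*t)
(b + 1024838) + H(1256, -1321) = (-1997958 + 1024838) + (-1321 + 2*1256) = -973120 + (-1321 + 2512) = -973120 + 1191 = -971929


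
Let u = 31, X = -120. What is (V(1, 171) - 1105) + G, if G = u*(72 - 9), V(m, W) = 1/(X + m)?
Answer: 100911/119 ≈ 847.99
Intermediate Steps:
V(m, W) = 1/(-120 + m)
G = 1953 (G = 31*(72 - 9) = 31*63 = 1953)
(V(1, 171) - 1105) + G = (1/(-120 + 1) - 1105) + 1953 = (1/(-119) - 1105) + 1953 = (-1/119 - 1105) + 1953 = -131496/119 + 1953 = 100911/119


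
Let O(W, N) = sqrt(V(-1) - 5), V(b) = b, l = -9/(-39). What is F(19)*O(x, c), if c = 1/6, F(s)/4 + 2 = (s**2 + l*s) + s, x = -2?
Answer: 19884*I*sqrt(6)/13 ≈ 3746.6*I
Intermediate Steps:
l = 3/13 (l = -9*(-1/39) = 3/13 ≈ 0.23077)
F(s) = -8 + 4*s**2 + 64*s/13 (F(s) = -8 + 4*((s**2 + 3*s/13) + s) = -8 + 4*(s**2 + 16*s/13) = -8 + (4*s**2 + 64*s/13) = -8 + 4*s**2 + 64*s/13)
c = 1/6 ≈ 0.16667
O(W, N) = I*sqrt(6) (O(W, N) = sqrt(-1 - 5) = sqrt(-6) = I*sqrt(6))
F(19)*O(x, c) = (-8 + 4*19**2 + (64/13)*19)*(I*sqrt(6)) = (-8 + 4*361 + 1216/13)*(I*sqrt(6)) = (-8 + 1444 + 1216/13)*(I*sqrt(6)) = 19884*(I*sqrt(6))/13 = 19884*I*sqrt(6)/13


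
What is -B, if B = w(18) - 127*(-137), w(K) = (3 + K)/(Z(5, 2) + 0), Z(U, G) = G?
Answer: -34819/2 ≈ -17410.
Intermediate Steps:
w(K) = 3/2 + K/2 (w(K) = (3 + K)/(2 + 0) = (3 + K)/2 = (3 + K)*(½) = 3/2 + K/2)
B = 34819/2 (B = (3/2 + (½)*18) - 127*(-137) = (3/2 + 9) + 17399 = 21/2 + 17399 = 34819/2 ≈ 17410.)
-B = -1*34819/2 = -34819/2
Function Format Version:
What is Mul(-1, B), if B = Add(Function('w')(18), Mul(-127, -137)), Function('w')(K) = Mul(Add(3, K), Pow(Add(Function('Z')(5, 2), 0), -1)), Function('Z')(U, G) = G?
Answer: Rational(-34819, 2) ≈ -17410.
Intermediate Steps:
Function('w')(K) = Add(Rational(3, 2), Mul(Rational(1, 2), K)) (Function('w')(K) = Mul(Add(3, K), Pow(Add(2, 0), -1)) = Mul(Add(3, K), Pow(2, -1)) = Mul(Add(3, K), Rational(1, 2)) = Add(Rational(3, 2), Mul(Rational(1, 2), K)))
B = Rational(34819, 2) (B = Add(Add(Rational(3, 2), Mul(Rational(1, 2), 18)), Mul(-127, -137)) = Add(Add(Rational(3, 2), 9), 17399) = Add(Rational(21, 2), 17399) = Rational(34819, 2) ≈ 17410.)
Mul(-1, B) = Mul(-1, Rational(34819, 2)) = Rational(-34819, 2)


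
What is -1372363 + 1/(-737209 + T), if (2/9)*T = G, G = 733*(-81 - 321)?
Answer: -2831467575779/2063206 ≈ -1.3724e+6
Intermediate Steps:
G = -294666 (G = 733*(-402) = -294666)
T = -1325997 (T = (9/2)*(-294666) = -1325997)
-1372363 + 1/(-737209 + T) = -1372363 + 1/(-737209 - 1325997) = -1372363 + 1/(-2063206) = -1372363 - 1/2063206 = -2831467575779/2063206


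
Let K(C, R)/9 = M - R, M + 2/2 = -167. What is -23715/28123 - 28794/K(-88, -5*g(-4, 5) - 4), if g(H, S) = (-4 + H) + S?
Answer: 257189599/15102051 ≈ 17.030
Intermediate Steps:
M = -168 (M = -1 - 167 = -168)
g(H, S) = -4 + H + S
K(C, R) = -1512 - 9*R (K(C, R) = 9*(-168 - R) = -1512 - 9*R)
-23715/28123 - 28794/K(-88, -5*g(-4, 5) - 4) = -23715/28123 - 28794/(-1512 - 9*(-5*(-4 - 4 + 5) - 4)) = -23715*1/28123 - 28794/(-1512 - 9*(-5*(-3) - 4)) = -23715/28123 - 28794/(-1512 - 9*(15 - 4)) = -23715/28123 - 28794/(-1512 - 9*11) = -23715/28123 - 28794/(-1512 - 99) = -23715/28123 - 28794/(-1611) = -23715/28123 - 28794*(-1/1611) = -23715/28123 + 9598/537 = 257189599/15102051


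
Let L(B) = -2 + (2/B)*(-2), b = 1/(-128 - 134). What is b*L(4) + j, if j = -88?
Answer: -23053/262 ≈ -87.989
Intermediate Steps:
b = -1/262 (b = 1/(-262) = -1/262 ≈ -0.0038168)
L(B) = -2 - 4/B
b*L(4) + j = -(-2 - 4/4)/262 - 88 = -(-2 - 4*¼)/262 - 88 = -(-2 - 1)/262 - 88 = -1/262*(-3) - 88 = 3/262 - 88 = -23053/262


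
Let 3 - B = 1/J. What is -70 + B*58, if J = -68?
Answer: 3565/34 ≈ 104.85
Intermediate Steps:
B = 205/68 (B = 3 - 1/(-68) = 3 - 1*(-1/68) = 3 + 1/68 = 205/68 ≈ 3.0147)
-70 + B*58 = -70 + (205/68)*58 = -70 + 5945/34 = 3565/34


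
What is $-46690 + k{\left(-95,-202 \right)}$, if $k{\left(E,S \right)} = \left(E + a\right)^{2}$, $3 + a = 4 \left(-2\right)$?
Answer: $-35454$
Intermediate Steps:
$a = -11$ ($a = -3 + 4 \left(-2\right) = -3 - 8 = -11$)
$k{\left(E,S \right)} = \left(-11 + E\right)^{2}$ ($k{\left(E,S \right)} = \left(E - 11\right)^{2} = \left(-11 + E\right)^{2}$)
$-46690 + k{\left(-95,-202 \right)} = -46690 + \left(-11 - 95\right)^{2} = -46690 + \left(-106\right)^{2} = -46690 + 11236 = -35454$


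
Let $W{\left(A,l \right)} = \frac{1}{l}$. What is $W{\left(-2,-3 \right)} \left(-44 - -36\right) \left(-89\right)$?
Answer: $- \frac{712}{3} \approx -237.33$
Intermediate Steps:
$W{\left(-2,-3 \right)} \left(-44 - -36\right) \left(-89\right) = \frac{-44 - -36}{-3} \left(-89\right) = - \frac{-44 + 36}{3} \left(-89\right) = \left(- \frac{1}{3}\right) \left(-8\right) \left(-89\right) = \frac{8}{3} \left(-89\right) = - \frac{712}{3}$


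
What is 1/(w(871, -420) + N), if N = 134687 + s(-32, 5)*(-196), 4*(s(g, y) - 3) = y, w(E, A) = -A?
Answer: 1/134274 ≈ 7.4475e-6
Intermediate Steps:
s(g, y) = 3 + y/4
N = 133854 (N = 134687 + (3 + (1/4)*5)*(-196) = 134687 + (3 + 5/4)*(-196) = 134687 + (17/4)*(-196) = 134687 - 833 = 133854)
1/(w(871, -420) + N) = 1/(-1*(-420) + 133854) = 1/(420 + 133854) = 1/134274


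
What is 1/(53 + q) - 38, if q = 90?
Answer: -5433/143 ≈ -37.993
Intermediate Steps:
1/(53 + q) - 38 = 1/(53 + 90) - 38 = 1/143 - 38 = -5433/143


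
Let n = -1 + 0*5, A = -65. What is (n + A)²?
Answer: 4356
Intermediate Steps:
n = -1 (n = -1 + 0 = -1)
(n + A)² = (-1 - 65)² = (-66)² = 4356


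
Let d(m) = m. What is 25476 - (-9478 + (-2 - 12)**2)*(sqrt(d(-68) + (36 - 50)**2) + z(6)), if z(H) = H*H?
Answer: 359628 + 74256*sqrt(2) ≈ 4.6464e+5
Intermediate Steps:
z(H) = H**2
25476 - (-9478 + (-2 - 12)**2)*(sqrt(d(-68) + (36 - 50)**2) + z(6)) = 25476 - (-9478 + (-2 - 12)**2)*(sqrt(-68 + (36 - 50)**2) + 6**2) = 25476 - (-9478 + (-14)**2)*(sqrt(-68 + (-14)**2) + 36) = 25476 - (-9478 + 196)*(sqrt(-68 + 196) + 36) = 25476 - (-9282)*(sqrt(128) + 36) = 25476 - (-9282)*(8*sqrt(2) + 36) = 25476 - (-9282)*(36 + 8*sqrt(2)) = 25476 - (-334152 - 74256*sqrt(2)) = 25476 + (334152 + 74256*sqrt(2)) = 359628 + 74256*sqrt(2)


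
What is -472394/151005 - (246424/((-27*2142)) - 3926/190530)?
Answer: 3553305294691/3081372241815 ≈ 1.1532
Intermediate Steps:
-472394/151005 - (246424/((-27*2142)) - 3926/190530) = -472394*1/151005 - (246424/(-57834) - 3926*1/190530) = -472394/151005 - (246424*(-1/57834) - 1963/95265) = -472394/151005 - (-123212/28917 - 1963/95265) = -472394/151005 - 1*(-1310506139/306086445) = -472394/151005 + 1310506139/306086445 = 3553305294691/3081372241815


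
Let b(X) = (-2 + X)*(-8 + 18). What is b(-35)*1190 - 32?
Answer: -440332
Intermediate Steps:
b(X) = -20 + 10*X (b(X) = (-2 + X)*10 = -20 + 10*X)
b(-35)*1190 - 32 = (-20 + 10*(-35))*1190 - 32 = (-20 - 350)*1190 - 32 = -370*1190 - 32 = -440300 - 32 = -440332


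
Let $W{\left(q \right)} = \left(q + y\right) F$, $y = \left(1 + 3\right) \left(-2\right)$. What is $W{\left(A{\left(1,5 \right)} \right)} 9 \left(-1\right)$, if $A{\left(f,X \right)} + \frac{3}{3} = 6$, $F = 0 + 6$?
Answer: $162$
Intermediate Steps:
$F = 6$
$A{\left(f,X \right)} = 5$ ($A{\left(f,X \right)} = -1 + 6 = 5$)
$y = -8$ ($y = 4 \left(-2\right) = -8$)
$W{\left(q \right)} = -48 + 6 q$ ($W{\left(q \right)} = \left(q - 8\right) 6 = \left(-8 + q\right) 6 = -48 + 6 q$)
$W{\left(A{\left(1,5 \right)} \right)} 9 \left(-1\right) = \left(-48 + 6 \cdot 5\right) 9 \left(-1\right) = \left(-48 + 30\right) 9 \left(-1\right) = \left(-18\right) 9 \left(-1\right) = \left(-162\right) \left(-1\right) = 162$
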